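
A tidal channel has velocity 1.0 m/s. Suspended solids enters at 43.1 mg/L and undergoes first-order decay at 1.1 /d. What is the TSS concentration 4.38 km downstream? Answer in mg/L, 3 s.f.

Travel time t = 4.38 km / 1.0 m/s = 4380/1.0 = 4380 s = 0.05069 d.
First-order decay: C = 43.1·exp(−1.1·0.05069) = 43.1·0.9458 = 40.76 mg/L.

40.8 mg/L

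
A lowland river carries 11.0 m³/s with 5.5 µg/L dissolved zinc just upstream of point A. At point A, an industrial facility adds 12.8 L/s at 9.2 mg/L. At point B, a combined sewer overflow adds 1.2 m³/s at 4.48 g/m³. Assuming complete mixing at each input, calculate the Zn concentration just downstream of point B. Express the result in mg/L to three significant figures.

5.5 µg/L = 0.0055 mg/L.
12.8 L/s = 0.0128 m³/s.
After input A: C = (11·0.0055 + 0.0128·9.2) / 11.01 = 0.01619 mg/L.
After input B: C = (11.01·0.01619 + 1.2·4.48) / 12.21 = 0.4548 mg/L.

0.455 mg/L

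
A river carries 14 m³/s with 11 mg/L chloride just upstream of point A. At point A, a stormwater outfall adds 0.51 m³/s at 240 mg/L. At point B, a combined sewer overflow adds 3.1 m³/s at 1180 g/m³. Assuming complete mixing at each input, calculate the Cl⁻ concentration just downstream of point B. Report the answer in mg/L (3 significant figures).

223 mg/L

After input A: C = (14·11 + 0.51·240) / 14.51 = 19.05 mg/L.
After input B: C = (14.51·19.05 + 3.1·1180) / 17.61 = 223.4 mg/L.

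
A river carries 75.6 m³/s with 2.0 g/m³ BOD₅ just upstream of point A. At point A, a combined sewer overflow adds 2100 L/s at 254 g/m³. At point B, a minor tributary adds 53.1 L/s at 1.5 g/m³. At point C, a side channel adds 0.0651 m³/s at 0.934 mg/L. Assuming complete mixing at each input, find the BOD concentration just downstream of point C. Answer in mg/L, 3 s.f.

8.80 mg/L

2100 L/s = 2.1 m³/s.
After input A: C = (75.6·2 + 2.1·254) / 77.7 = 8.811 mg/L.
53.1 L/s = 0.0531 m³/s.
After input B: C = (77.7·8.811 + 0.0531·1.5) / 77.75 = 8.806 mg/L.
After input C: C = (77.75·8.806 + 0.0651·0.934) / 77.82 = 8.799 mg/L.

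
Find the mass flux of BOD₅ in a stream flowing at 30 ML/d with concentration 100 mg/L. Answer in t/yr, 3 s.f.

30 ML/d = 0.3472 m³/s.
Mass flux = Q·C = 0.3472 m³/s × 100 g/m³ = 34.72 g/s.
= 34.72 g/s × 31.56 = 1096 t/yr.

1100 t/yr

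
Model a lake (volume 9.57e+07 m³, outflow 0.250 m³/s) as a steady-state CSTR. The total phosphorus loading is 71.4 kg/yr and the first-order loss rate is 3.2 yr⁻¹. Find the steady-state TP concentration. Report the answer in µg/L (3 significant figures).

0.227 µg/L

Outflow Q = 0.250 m³/s × 3.156e+07 s/yr = 7.889e+06 m³/yr.
Steady-state CSTR mass balance: W = Q·C + k·V·C, so C = W/(Q + kV).
Q + kV = 7.889e+06 + 3.2·9.57e+07 = 3.141e+08 m³/yr.
C = 71.4/3.141e+08 = 2.273e-07 kg/m³ = 0.0002273 mg/L = 0.2273 µg/L.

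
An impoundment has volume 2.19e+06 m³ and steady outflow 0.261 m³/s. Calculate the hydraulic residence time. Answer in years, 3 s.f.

0.266 yr

Q = 0.261 m³/s × 3.156e+07 s/yr = 8.237e+06 m³/yr.
Hydraulic residence time τ = V/Q = 2.19e+06/8.237e+06 = 0.2659 yr.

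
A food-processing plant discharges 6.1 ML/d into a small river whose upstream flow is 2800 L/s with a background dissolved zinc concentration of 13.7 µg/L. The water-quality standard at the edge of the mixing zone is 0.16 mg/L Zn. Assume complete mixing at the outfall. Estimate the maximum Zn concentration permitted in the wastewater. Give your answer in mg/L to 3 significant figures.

6.1 ML/d = 0.0706 m³/s.
2800 L/s = 2.8 m³/s.
13.7 µg/L = 0.0137 mg/L.
Mass balance: 0.16·2.871 = 0.0706·Cₑ + 2.8·0.0137.
Cₑ = (0.4593 − 0.03836) / 0.0706 = 5.962 mg/L.

5.96 mg/L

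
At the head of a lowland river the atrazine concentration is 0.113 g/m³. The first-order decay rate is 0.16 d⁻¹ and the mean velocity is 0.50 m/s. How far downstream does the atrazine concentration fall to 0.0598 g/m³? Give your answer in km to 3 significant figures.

172 km

From C = C₀·e^(−kt), t = ln(C₀/C)/k = ln(0.113/0.0598)/0.16 = 0.6364/0.16 = 3.977 d.
Distance = v·t = 0.50 m/s × 3.436e+05 s = 1.718e+05 m = 171.8 km.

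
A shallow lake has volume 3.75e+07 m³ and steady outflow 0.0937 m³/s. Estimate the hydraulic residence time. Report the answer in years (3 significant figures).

Q = 0.0937 m³/s × 3.156e+07 s/yr = 2.957e+06 m³/yr.
Hydraulic residence time τ = V/Q = 3.75e+07/2.957e+06 = 12.68 yr.

12.7 yr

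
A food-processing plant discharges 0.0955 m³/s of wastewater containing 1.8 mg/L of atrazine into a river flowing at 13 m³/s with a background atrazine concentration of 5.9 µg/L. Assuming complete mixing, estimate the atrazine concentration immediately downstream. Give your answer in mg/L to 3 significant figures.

0.0190 mg/L

5.9 µg/L = 0.0059 mg/L.
Flow-weighted mixing gives C = (0.0955·1.8 + 13·0.0059) / (0.0955 + 13) = 0.2486/13.1 = 0.01898 mg/L.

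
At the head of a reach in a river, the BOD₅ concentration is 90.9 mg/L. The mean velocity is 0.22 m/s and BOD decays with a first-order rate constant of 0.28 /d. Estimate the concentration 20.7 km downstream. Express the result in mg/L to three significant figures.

67.0 mg/L

Travel time t = 20.7 km / 0.22 m/s = 2.07e+04/0.22 = 9.409e+04 s = 1.089 d.
First-order decay: C = 90.9·exp(−0.28·1.089) = 90.9·0.7372 = 67.01 mg/L.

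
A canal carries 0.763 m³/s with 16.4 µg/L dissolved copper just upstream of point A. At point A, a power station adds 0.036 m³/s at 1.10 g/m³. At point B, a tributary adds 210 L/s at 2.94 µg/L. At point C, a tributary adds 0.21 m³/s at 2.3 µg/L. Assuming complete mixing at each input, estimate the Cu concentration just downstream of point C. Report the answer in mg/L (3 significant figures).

16.4 µg/L = 0.0164 mg/L.
After input A: C = (0.763·0.0164 + 0.036·1.1) / 0.799 = 0.06522 mg/L.
210 L/s = 0.21 m³/s.
2.94 µg/L = 0.00294 mg/L.
After input B: C = (0.799·0.06522 + 0.21·0.00294) / 1.009 = 0.05226 mg/L.
2.3 µg/L = 0.0023 mg/L.
After input C: C = (1.009·0.05226 + 0.21·0.0023) / 1.219 = 0.04365 mg/L.

0.0437 mg/L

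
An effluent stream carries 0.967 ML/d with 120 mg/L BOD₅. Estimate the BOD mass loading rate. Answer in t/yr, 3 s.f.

42.4 t/yr

0.967 ML/d = 0.01119 m³/s.
Mass flux = Q·C = 0.01119 m³/s × 120 g/m³ = 1.343 g/s.
= 1.343 g/s × 31.56 = 42.38 t/yr.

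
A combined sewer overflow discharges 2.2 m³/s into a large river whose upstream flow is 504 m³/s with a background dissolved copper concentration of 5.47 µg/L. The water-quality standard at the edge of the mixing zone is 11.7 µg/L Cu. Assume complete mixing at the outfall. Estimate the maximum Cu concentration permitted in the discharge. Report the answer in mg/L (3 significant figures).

1.44 mg/L

5.47 µg/L = 0.00547 mg/L.
11.7 µg/L = 0.0117 mg/L.
Mass balance: 0.0117·506.2 = 2.2·Cₑ + 504·0.00547.
Cₑ = (5.923 − 2.757) / 2.2 = 1.439 mg/L.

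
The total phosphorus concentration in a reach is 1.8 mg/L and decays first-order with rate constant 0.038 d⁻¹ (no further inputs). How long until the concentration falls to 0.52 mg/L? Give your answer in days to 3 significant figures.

32.7 d

t = ln(C₀/C)/k = ln(1.8/0.52)/0.038 = 1.242/0.038 = 32.68 d.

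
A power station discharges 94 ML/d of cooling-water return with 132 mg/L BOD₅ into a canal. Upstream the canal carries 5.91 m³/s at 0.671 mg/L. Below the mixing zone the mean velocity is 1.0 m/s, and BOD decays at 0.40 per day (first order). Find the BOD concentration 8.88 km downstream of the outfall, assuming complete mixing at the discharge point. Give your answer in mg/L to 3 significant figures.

94 ML/d = 1.088 m³/s.
After complete mixing, C₀ = (1.088·132 + 5.91·0.671) / 6.998 = 21.09 mg/L.
Travel time t = 8880 m / 1.0 m/s = 8880 s = 0.1028 d.
C = 21.09·exp(−0.40·0.1028) = 21.09·0.9597 = 20.24 mg/L.

20.2 mg/L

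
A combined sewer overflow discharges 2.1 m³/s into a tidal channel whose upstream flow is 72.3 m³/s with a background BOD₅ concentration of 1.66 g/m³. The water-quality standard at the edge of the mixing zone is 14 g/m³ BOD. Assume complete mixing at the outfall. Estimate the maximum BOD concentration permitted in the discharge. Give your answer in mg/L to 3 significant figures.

439 mg/L

Mass balance: 14·74.4 = 2.1·Cₑ + 72.3·1.66.
Cₑ = (1042 − 120) / 2.1 = 438.8 mg/L.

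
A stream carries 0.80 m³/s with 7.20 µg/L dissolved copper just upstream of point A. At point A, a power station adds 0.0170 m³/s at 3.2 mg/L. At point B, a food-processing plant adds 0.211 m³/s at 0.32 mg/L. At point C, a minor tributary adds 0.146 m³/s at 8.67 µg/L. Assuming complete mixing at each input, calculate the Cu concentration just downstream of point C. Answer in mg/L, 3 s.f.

7.20 µg/L = 0.0072 mg/L.
After input A: C = (0.8·0.0072 + 0.017·3.2) / 0.817 = 0.07364 mg/L.
After input B: C = (0.817·0.07364 + 0.211·0.32) / 1.028 = 0.1242 mg/L.
8.67 µg/L = 0.00867 mg/L.
After input C: C = (1.028·0.1242 + 0.146·0.00867) / 1.174 = 0.1098 mg/L.

0.110 mg/L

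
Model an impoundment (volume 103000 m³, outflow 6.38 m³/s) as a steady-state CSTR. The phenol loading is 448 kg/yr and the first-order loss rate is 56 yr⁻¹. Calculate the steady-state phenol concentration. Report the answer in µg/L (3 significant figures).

Outflow Q = 6.38 m³/s × 3.156e+07 s/yr = 2.013e+08 m³/yr.
Steady-state CSTR mass balance: W = Q·C + k·V·C, so C = W/(Q + kV).
Q + kV = 2.013e+08 + 56·103000 = 2.071e+08 m³/yr.
C = 448/2.071e+08 = 2.163e-06 kg/m³ = 0.002163 mg/L = 2.163 µg/L.

2.16 µg/L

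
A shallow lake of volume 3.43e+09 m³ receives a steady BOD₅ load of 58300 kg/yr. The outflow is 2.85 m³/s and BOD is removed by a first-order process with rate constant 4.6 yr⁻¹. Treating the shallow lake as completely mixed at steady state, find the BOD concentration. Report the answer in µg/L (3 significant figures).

Outflow Q = 2.85 m³/s × 3.156e+07 s/yr = 8.994e+07 m³/yr.
Steady-state CSTR mass balance: W = Q·C + k·V·C, so C = W/(Q + kV).
Q + kV = 8.994e+07 + 4.6·3.43e+09 = 1.587e+10 m³/yr.
C = 58300/1.587e+10 = 3.674e-06 kg/m³ = 0.003674 mg/L = 3.674 µg/L.

3.67 µg/L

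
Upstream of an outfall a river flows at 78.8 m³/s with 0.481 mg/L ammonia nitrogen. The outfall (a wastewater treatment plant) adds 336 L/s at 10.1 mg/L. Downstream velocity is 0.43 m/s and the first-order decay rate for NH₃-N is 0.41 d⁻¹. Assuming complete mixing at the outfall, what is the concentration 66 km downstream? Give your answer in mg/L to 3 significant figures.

0.252 mg/L

336 L/s = 0.336 m³/s.
After complete mixing, C₀ = (0.336·10.1 + 78.8·0.481) / 79.14 = 0.5218 mg/L.
Travel time t = 6.6e+04 m / 0.43 m/s = 1.535e+05 s = 1.776 d.
C = 0.5218·exp(−0.41·1.776) = 0.5218·0.4827 = 0.2519 mg/L.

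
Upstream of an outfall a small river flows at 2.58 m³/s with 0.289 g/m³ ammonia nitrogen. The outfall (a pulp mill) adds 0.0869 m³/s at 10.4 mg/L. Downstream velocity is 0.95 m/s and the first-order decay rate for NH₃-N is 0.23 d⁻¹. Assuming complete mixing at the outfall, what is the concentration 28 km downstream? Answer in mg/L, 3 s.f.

After complete mixing, C₀ = (0.0869·10.4 + 2.58·0.289) / 2.667 = 0.6185 mg/L.
Travel time t = 2.8e+04 m / 0.95 m/s = 2.947e+04 s = 0.3411 d.
C = 0.6185·exp(−0.23·0.3411) = 0.6185·0.9245 = 0.5718 mg/L.

0.572 mg/L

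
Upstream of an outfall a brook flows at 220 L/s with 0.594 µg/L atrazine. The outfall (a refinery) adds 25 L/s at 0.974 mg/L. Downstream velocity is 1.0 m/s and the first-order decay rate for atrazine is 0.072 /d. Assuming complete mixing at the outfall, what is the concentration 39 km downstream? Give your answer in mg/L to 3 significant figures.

0.0967 mg/L

25 L/s = 0.025 m³/s.
220 L/s = 0.22 m³/s.
0.594 µg/L = 0.000594 mg/L.
After complete mixing, C₀ = (0.025·0.974 + 0.22·0.000594) / 0.245 = 0.09992 mg/L.
Travel time t = 3.9e+04 m / 1.0 m/s = 3.9e+04 s = 0.4514 d.
C = 0.09992·exp(−0.072·0.4514) = 0.09992·0.968 = 0.09673 mg/L.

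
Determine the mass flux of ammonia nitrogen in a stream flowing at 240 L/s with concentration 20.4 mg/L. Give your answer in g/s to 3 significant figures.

4.90 g/s

240 L/s = 0.24 m³/s.
Mass flux = Q·C = 0.24 m³/s × 20.4 g/m³ = 4.896 g/s.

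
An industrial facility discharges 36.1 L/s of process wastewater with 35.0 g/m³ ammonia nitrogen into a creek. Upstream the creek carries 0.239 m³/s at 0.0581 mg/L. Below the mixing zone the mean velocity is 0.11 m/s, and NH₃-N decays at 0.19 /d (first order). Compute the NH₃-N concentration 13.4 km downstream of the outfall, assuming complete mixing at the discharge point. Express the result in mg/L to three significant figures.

3.55 mg/L

36.1 L/s = 0.0361 m³/s.
After complete mixing, C₀ = (0.0361·35 + 0.239·0.0581) / 0.2751 = 4.643 mg/L.
Travel time t = 1.34e+04 m / 0.11 m/s = 1.218e+05 s = 1.41 d.
C = 4.643·exp(−0.19·1.41) = 4.643·0.765 = 3.552 mg/L.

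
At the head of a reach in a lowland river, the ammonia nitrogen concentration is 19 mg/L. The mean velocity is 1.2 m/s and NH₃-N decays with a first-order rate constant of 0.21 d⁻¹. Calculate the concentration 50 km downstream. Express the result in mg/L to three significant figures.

17.2 mg/L

Travel time t = 50 km / 1.2 m/s = 5e+04/1.2 = 4.167e+04 s = 0.4823 d.
First-order decay: C = 19·exp(−0.21·0.4823) = 19·0.9037 = 17.17 mg/L.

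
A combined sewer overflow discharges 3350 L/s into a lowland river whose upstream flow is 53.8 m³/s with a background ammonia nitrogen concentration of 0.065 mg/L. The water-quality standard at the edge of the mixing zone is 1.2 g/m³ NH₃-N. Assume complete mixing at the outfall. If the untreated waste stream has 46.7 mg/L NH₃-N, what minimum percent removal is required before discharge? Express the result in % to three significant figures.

3350 L/s = 3.35 m³/s.
Mass balance: 1.2·57.15 = 3.35·Cₑ + 53.8·0.065.
Cₑ = (68.58 − 3.497) / 3.35 = 19.43 mg/L.
Required removal = 1 − 19.43/46.7 = 58.4 %.

58.4 %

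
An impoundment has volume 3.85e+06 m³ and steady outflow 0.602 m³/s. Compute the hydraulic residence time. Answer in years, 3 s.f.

Q = 0.602 m³/s × 3.156e+07 s/yr = 1.9e+07 m³/yr.
Hydraulic residence time τ = V/Q = 3.85e+06/1.9e+07 = 0.2027 yr.

0.203 yr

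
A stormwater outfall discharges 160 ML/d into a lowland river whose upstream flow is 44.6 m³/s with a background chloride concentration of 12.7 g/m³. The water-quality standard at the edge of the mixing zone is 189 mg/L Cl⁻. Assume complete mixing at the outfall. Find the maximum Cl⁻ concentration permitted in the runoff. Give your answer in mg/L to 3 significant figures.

4440 mg/L

160 ML/d = 1.852 m³/s.
Mass balance: 189·46.45 = 1.852·Cₑ + 44.6·12.7.
Cₑ = (8779 − 566.4) / 1.852 = 4435 mg/L.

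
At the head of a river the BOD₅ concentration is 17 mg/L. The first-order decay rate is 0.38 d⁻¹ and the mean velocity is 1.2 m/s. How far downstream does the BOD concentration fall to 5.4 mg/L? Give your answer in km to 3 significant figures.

From C = C₀·e^(−kt), t = ln(C₀/C)/k = ln(17/5.4)/0.38 = 1.147/0.38 = 3.018 d.
Distance = v·t = 1.2 m/s × 2.607e+05 s = 3.129e+05 m = 312.9 km.

313 km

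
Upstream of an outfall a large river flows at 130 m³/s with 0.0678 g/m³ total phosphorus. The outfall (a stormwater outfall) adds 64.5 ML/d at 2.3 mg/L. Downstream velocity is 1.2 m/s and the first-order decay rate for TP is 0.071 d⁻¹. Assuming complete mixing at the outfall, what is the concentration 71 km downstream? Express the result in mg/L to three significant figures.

64.5 ML/d = 0.7465 m³/s.
After complete mixing, C₀ = (0.7465·2.3 + 130·0.0678) / 130.7 = 0.08055 mg/L.
Travel time t = 7.1e+04 m / 1.2 m/s = 5.917e+04 s = 0.6848 d.
C = 0.08055·exp(−0.071·0.6848) = 0.08055·0.9525 = 0.07672 mg/L.

0.0767 mg/L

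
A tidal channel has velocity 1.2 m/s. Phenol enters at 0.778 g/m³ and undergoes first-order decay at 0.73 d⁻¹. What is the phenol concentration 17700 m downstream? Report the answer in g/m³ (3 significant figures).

0.687 g/m³

Travel time t = 17700 m / 1.2 m/s = 1.77e+04/1.2 = 1.475e+04 s = 0.1707 d.
First-order decay: C = 0.778·exp(−0.73·0.1707) = 0.778·0.8828 = 0.6868 g/m³.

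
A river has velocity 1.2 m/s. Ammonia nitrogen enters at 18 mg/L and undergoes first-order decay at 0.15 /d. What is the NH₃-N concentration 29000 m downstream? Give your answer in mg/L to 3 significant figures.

Travel time t = 29000 m / 1.2 m/s = 2.9e+04/1.2 = 2.417e+04 s = 0.2797 d.
First-order decay: C = 18·exp(−0.15·0.2797) = 18·0.9589 = 17.26 mg/L.

17.3 mg/L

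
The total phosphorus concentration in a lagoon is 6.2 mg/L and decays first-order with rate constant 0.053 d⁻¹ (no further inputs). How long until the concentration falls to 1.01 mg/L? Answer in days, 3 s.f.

34.2 d

t = ln(C₀/C)/k = ln(6.2/1.01)/0.053 = 1.815/0.053 = 34.24 d.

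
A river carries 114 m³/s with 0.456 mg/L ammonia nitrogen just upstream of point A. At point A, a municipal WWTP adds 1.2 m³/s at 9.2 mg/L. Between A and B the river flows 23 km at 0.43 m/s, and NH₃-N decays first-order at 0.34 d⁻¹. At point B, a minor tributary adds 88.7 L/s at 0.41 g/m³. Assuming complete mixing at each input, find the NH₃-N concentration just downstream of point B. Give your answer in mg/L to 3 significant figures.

After input A: C = (114·0.456 + 1.2·9.2) / 115.2 = 0.5471 mg/L.
Over the 23 km reach to input B (t = 5.349e+04 s = 0.6191 d), decay gives C = 0.5471·exp(−0.34·0.6191) = 0.4432 mg/L.
88.7 L/s = 0.0887 m³/s.
After input B: C = (115.2·0.4432 + 0.0887·0.41) / 115.3 = 0.4432 mg/L.

0.443 mg/L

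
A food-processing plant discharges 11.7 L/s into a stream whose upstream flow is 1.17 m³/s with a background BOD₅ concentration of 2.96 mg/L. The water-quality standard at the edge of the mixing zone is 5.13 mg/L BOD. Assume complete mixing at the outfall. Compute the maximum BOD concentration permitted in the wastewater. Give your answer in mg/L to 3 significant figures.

11.7 L/s = 0.0117 m³/s.
Mass balance: 5.13·1.182 = 0.0117·Cₑ + 1.17·2.96.
Cₑ = (6.062 − 3.463) / 0.0117 = 222.1 mg/L.

222 mg/L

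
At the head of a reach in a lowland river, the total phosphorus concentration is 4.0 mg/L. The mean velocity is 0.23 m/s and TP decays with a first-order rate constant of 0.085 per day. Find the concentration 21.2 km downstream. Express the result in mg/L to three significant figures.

Travel time t = 21.2 km / 0.23 m/s = 2.12e+04/0.23 = 9.217e+04 s = 1.067 d.
First-order decay: C = 4.0·exp(−0.085·1.067) = 4.0·0.9133 = 3.653 mg/L.

3.65 mg/L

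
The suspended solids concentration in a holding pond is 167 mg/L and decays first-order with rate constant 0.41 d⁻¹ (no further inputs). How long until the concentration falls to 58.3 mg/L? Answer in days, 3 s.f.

t = ln(C₀/C)/k = ln(167/58.3)/0.41 = 1.052/0.41 = 2.567 d.

2.57 d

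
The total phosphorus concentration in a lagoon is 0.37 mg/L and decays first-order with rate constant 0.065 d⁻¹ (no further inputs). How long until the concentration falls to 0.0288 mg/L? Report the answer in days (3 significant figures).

39.3 d

t = ln(C₀/C)/k = ln(0.37/0.0288)/0.065 = 2.553/0.065 = 39.28 d.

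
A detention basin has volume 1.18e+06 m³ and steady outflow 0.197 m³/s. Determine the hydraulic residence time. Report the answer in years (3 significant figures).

0.190 yr

Q = 0.197 m³/s × 3.156e+07 s/yr = 6.217e+06 m³/yr.
Hydraulic residence time τ = V/Q = 1.18e+06/6.217e+06 = 0.1898 yr.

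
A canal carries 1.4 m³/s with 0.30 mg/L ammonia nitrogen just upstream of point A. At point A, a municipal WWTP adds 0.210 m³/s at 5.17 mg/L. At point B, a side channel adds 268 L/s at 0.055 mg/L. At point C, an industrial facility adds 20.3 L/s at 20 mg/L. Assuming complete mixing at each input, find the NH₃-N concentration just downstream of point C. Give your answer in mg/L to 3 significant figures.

1.01 mg/L

After input A: C = (1.4·0.3 + 0.21·5.17) / 1.61 = 0.9352 mg/L.
268 L/s = 0.268 m³/s.
After input B: C = (1.61·0.9352 + 0.268·0.055) / 1.878 = 0.8096 mg/L.
20.3 L/s = 0.0203 m³/s.
After input C: C = (1.878·0.8096 + 0.0203·20) / 1.898 = 1.015 mg/L.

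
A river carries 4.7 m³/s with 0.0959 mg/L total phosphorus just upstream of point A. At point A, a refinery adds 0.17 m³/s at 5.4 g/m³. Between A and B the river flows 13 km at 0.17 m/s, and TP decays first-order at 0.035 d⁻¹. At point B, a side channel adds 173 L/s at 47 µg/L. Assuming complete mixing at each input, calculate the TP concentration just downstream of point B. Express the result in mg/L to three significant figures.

After input A: C = (4.7·0.0959 + 0.17·5.4) / 4.87 = 0.2811 mg/L.
Over the 13 km reach to input B (t = 7.647e+04 s = 0.8851 d), decay gives C = 0.2811·exp(−0.035·0.8851) = 0.2725 mg/L.
173 L/s = 0.173 m³/s.
47 µg/L = 0.047 mg/L.
After input B: C = (4.87·0.2725 + 0.173·0.047) / 5.043 = 0.2647 mg/L.

0.265 mg/L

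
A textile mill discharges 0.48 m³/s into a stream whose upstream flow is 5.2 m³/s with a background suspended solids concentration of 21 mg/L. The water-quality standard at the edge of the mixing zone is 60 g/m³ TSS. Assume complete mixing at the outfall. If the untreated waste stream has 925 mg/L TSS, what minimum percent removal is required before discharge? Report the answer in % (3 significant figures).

Mass balance: 60·5.68 = 0.48·Cₑ + 5.2·21.
Cₑ = (340.8 − 109.2) / 0.48 = 482.5 mg/L.
Required removal = 1 − 482.5/925 = 47.84 %.

47.8 %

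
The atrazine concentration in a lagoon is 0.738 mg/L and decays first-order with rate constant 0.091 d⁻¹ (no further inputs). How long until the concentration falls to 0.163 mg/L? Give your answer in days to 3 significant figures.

16.6 d

t = ln(C₀/C)/k = ln(0.738/0.163)/0.091 = 1.51/0.091 = 16.6 d.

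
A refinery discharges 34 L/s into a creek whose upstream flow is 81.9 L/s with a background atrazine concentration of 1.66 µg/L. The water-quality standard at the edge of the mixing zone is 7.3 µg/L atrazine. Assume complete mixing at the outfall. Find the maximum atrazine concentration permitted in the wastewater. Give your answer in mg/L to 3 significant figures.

0.0209 mg/L

34 L/s = 0.034 m³/s.
81.9 L/s = 0.0819 m³/s.
1.66 µg/L = 0.00166 mg/L.
7.3 µg/L = 0.0073 mg/L.
Mass balance: 0.0073·0.1159 = 0.034·Cₑ + 0.0819·0.00166.
Cₑ = (0.0008461 − 0.000136) / 0.034 = 0.02089 mg/L.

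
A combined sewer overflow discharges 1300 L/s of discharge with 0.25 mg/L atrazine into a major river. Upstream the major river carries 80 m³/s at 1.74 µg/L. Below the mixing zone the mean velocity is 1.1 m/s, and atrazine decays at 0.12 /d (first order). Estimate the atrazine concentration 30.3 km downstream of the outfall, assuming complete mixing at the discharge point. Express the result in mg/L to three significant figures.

0.00550 mg/L

1300 L/s = 1.3 m³/s.
1.74 µg/L = 0.00174 mg/L.
After complete mixing, C₀ = (1.3·0.25 + 80·0.00174) / 81.3 = 0.00571 mg/L.
Travel time t = 3.03e+04 m / 1.1 m/s = 2.755e+04 s = 0.3188 d.
C = 0.00571·exp(−0.12·0.3188) = 0.00571·0.9625 = 0.005495 mg/L.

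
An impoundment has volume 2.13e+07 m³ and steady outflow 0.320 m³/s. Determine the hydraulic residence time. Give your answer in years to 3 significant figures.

Q = 0.320 m³/s × 3.156e+07 s/yr = 1.01e+07 m³/yr.
Hydraulic residence time τ = V/Q = 2.13e+07/1.01e+07 = 2.109 yr.

2.11 yr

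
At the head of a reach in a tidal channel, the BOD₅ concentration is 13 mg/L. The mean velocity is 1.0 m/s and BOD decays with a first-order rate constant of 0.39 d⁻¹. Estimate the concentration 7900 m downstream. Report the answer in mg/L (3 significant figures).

12.5 mg/L

Travel time t = 7900 m / 1.0 m/s = 7900/1.0 = 7900 s = 0.09144 d.
First-order decay: C = 13·exp(−0.39·0.09144) = 13·0.965 = 12.54 mg/L.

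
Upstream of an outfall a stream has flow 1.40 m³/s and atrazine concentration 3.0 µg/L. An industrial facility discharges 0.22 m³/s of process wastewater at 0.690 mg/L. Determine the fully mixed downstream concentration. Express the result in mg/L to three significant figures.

0.0963 mg/L

3.0 µg/L = 0.003 mg/L.
Flow-weighted mixing gives C = (0.22·0.69 + 1.4·0.003) / (0.22 + 1.4) = 0.156/1.62 = 0.0963 mg/L.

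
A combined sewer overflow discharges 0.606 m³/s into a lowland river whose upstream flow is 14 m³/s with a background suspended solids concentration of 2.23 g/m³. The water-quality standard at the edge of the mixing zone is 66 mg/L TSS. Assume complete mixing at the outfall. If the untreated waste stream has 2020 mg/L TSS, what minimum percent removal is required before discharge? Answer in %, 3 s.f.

23.8 %

Mass balance: 66·14.61 = 0.606·Cₑ + 14·2.23.
Cₑ = (964 − 31.22) / 0.606 = 1539 mg/L.
Required removal = 1 − 1539/2020 = 23.8 %.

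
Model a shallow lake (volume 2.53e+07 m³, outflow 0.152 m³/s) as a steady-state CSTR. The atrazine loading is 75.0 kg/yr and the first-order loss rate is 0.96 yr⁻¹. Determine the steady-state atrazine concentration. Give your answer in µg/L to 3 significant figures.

2.58 µg/L

Outflow Q = 0.152 m³/s × 3.156e+07 s/yr = 4.797e+06 m³/yr.
Steady-state CSTR mass balance: W = Q·C + k·V·C, so C = W/(Q + kV).
Q + kV = 4.797e+06 + 0.96·2.53e+07 = 2.908e+07 m³/yr.
C = 75.0/2.908e+07 = 2.579e-06 kg/m³ = 0.002579 mg/L = 2.579 µg/L.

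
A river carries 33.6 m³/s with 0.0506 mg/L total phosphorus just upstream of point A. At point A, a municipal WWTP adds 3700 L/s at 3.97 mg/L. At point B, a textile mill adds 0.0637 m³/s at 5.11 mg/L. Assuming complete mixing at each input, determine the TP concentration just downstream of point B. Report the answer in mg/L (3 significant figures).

3700 L/s = 3.7 m³/s.
After input A: C = (33.6·0.0506 + 3.7·3.97) / 37.3 = 0.4394 mg/L.
After input B: C = (37.3·0.4394 + 0.0637·5.11) / 37.36 = 0.4474 mg/L.

0.447 mg/L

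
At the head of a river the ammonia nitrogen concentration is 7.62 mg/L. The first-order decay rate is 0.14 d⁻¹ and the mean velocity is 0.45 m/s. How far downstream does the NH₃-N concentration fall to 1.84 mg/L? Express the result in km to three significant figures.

395 km

From C = C₀·e^(−kt), t = ln(C₀/C)/k = ln(7.62/1.84)/0.14 = 1.421/0.14 = 10.15 d.
Distance = v·t = 0.45 m/s × 8.77e+05 s = 3.946e+05 m = 394.6 km.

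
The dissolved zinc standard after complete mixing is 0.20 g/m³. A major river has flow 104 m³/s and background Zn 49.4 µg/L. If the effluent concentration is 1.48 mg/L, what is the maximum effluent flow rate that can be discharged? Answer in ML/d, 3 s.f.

1060 ML/d

49.4 µg/L = 0.0494 mg/L.
Mass balance at complete mixing: C_std·(Q_w + Q_r) = Q_w·C_e + Q_r·C_b.
Rearranging, Q_w = Q_r·(C_std − C_b)/(C_e − C_std) = 104·(0.2 − 0.0494) / (1.48 − 0.2) = 12.24 m³/s.
= 1057 ML/d.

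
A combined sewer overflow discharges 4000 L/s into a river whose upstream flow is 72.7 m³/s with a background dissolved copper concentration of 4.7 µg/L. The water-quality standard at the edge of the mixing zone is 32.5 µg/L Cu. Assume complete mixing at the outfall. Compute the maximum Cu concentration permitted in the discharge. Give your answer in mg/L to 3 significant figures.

0.538 mg/L

4000 L/s = 4 m³/s.
4.7 µg/L = 0.0047 mg/L.
32.5 µg/L = 0.0325 mg/L.
Mass balance: 0.0325·76.7 = 4·Cₑ + 72.7·0.0047.
Cₑ = (2.493 − 0.3417) / 4 = 0.5378 mg/L.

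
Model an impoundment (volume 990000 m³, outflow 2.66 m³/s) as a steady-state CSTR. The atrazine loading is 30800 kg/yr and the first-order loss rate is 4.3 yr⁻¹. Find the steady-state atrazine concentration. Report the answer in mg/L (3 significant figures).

Outflow Q = 2.66 m³/s × 3.156e+07 s/yr = 8.394e+07 m³/yr.
Steady-state CSTR mass balance: W = Q·C + k·V·C, so C = W/(Q + kV).
Q + kV = 8.394e+07 + 4.3·990000 = 8.82e+07 m³/yr.
C = 30800/8.82e+07 = 0.0003492 kg/m³ = 0.3492 mg/L.

0.349 mg/L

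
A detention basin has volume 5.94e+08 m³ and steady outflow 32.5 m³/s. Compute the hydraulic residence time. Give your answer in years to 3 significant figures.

Q = 32.5 m³/s × 3.156e+07 s/yr = 1.026e+09 m³/yr.
Hydraulic residence time τ = V/Q = 5.94e+08/1.026e+09 = 0.5792 yr.

0.579 yr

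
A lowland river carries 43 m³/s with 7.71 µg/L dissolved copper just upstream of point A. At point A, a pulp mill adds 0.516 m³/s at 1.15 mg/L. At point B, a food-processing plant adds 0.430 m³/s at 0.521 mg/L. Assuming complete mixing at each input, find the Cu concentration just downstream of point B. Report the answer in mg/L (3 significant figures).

0.0261 mg/L

7.71 µg/L = 0.00771 mg/L.
After input A: C = (43·0.00771 + 0.516·1.15) / 43.52 = 0.02125 mg/L.
After input B: C = (43.52·0.02125 + 0.43·0.521) / 43.95 = 0.02614 mg/L.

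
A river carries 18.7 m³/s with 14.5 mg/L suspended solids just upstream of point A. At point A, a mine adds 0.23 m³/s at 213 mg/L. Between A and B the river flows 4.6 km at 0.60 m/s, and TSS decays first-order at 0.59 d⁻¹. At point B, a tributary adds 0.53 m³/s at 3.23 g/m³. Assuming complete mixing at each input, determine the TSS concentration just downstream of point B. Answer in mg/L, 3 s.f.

15.7 mg/L

After input A: C = (18.7·14.5 + 0.23·213) / 18.93 = 16.91 mg/L.
Over the 4.6 km reach to input B (t = 7667 s = 0.08873 d), decay gives C = 16.91·exp(−0.59·0.08873) = 16.05 mg/L.
After input B: C = (18.93·16.05 + 0.53·3.23) / 19.46 = 15.7 mg/L.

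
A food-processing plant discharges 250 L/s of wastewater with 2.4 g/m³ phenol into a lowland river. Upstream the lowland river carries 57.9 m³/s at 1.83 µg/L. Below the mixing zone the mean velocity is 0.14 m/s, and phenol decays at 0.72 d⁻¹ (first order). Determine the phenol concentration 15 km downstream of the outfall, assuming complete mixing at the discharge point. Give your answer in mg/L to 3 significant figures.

0.00497 mg/L

250 L/s = 0.25 m³/s.
1.83 µg/L = 0.00183 mg/L.
After complete mixing, C₀ = (0.25·2.4 + 57.9·0.00183) / 58.15 = 0.01214 mg/L.
Travel time t = 1.5e+04 m / 0.14 m/s = 1.071e+05 s = 1.24 d.
C = 0.01214·exp(−0.72·1.24) = 0.01214·0.4095 = 0.004971 mg/L.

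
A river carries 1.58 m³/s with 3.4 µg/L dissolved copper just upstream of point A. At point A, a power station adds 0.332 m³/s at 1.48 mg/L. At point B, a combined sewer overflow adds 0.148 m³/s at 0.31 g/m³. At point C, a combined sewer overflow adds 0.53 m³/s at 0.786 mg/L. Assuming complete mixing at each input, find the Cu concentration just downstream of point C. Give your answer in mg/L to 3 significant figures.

3.4 µg/L = 0.0034 mg/L.
After input A: C = (1.58·0.0034 + 0.332·1.48) / 1.912 = 0.2598 mg/L.
After input B: C = (1.912·0.2598 + 0.148·0.31) / 2.06 = 0.2634 mg/L.
After input C: C = (2.06·0.2634 + 0.53·0.786) / 2.59 = 0.3703 mg/L.

0.370 mg/L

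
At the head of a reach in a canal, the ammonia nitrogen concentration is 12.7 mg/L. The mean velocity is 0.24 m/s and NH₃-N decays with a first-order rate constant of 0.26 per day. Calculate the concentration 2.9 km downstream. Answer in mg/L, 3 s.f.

12.2 mg/L

Travel time t = 2.9 km / 0.24 m/s = 2900/0.24 = 1.208e+04 s = 0.1399 d.
First-order decay: C = 12.7·exp(−0.26·0.1399) = 12.7·0.9643 = 12.25 mg/L.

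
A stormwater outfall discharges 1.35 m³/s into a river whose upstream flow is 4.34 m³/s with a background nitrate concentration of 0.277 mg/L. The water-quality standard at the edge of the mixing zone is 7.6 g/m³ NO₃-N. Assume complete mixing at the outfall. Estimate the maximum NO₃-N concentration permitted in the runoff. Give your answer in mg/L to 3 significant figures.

31.1 mg/L

Mass balance: 7.6·5.69 = 1.35·Cₑ + 4.34·0.277.
Cₑ = (43.24 − 1.202) / 1.35 = 31.14 mg/L.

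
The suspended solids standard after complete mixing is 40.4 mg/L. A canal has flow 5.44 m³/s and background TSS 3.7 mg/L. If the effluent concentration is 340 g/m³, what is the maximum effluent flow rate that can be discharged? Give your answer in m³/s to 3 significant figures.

Mass balance at complete mixing: C_std·(Q_w + Q_r) = Q_w·C_e + Q_r·C_b.
Rearranging, Q_w = Q_r·(C_std − C_b)/(C_e − C_std) = 5.44·(40.4 − 3.7) / (340 − 40.4) = 0.6664 m³/s.

0.666 m³/s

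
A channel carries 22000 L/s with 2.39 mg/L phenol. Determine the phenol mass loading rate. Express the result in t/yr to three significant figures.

22000 L/s = 22 m³/s.
Mass flux = Q·C = 22 m³/s × 2.39 g/m³ = 52.58 g/s.
= 52.58 g/s × 31.56 = 1659 t/yr.

1660 t/yr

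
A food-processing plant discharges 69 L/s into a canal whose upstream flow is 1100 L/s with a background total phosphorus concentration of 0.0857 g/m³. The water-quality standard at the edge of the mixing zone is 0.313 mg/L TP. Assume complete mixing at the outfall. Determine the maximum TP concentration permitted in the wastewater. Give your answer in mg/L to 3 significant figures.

3.94 mg/L

69 L/s = 0.069 m³/s.
1100 L/s = 1.1 m³/s.
Mass balance: 0.313·1.169 = 0.069·Cₑ + 1.1·0.0857.
Cₑ = (0.3659 − 0.09427) / 0.069 = 3.937 mg/L.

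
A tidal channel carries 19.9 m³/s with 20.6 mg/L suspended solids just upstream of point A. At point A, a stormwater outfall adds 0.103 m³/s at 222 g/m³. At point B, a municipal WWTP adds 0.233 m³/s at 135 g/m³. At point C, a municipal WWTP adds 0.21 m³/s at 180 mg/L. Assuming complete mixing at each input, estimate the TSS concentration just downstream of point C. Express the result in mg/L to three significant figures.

After input A: C = (19.9·20.6 + 0.103·222) / 20 = 21.64 mg/L.
After input B: C = (20·21.64 + 0.233·135) / 20.24 = 22.94 mg/L.
After input C: C = (20.24·22.94 + 0.21·180) / 20.45 = 24.56 mg/L.

24.6 mg/L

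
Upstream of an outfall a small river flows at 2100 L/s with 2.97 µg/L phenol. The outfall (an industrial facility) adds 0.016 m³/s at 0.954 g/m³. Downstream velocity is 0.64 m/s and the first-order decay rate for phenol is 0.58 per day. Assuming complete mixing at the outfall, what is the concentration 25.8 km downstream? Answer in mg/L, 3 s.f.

2100 L/s = 2.1 m³/s.
2.97 µg/L = 0.00297 mg/L.
After complete mixing, C₀ = (0.016·0.954 + 2.1·0.00297) / 2.116 = 0.01016 mg/L.
Travel time t = 2.58e+04 m / 0.64 m/s = 4.031e+04 s = 0.4666 d.
C = 0.01016·exp(−0.58·0.4666) = 0.01016·0.7629 = 0.007752 mg/L.

0.00775 mg/L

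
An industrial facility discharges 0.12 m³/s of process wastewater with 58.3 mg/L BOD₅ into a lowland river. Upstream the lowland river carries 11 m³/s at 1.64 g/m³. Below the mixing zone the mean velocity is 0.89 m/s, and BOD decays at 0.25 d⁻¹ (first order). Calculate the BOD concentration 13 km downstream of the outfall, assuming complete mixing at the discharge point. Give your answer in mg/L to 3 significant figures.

After complete mixing, C₀ = (0.12·58.3 + 11·1.64) / 11.12 = 2.251 mg/L.
Travel time t = 1.3e+04 m / 0.89 m/s = 1.461e+04 s = 0.1691 d.
C = 2.251·exp(−0.25·0.1691) = 2.251·0.9586 = 2.158 mg/L.

2.16 mg/L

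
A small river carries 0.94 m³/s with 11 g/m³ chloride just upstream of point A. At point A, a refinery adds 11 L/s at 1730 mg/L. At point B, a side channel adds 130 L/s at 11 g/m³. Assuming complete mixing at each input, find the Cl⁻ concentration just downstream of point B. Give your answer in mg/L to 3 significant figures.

28.5 mg/L

11 L/s = 0.011 m³/s.
After input A: C = (0.94·11 + 0.011·1730) / 0.951 = 30.88 mg/L.
130 L/s = 0.13 m³/s.
After input B: C = (0.951·30.88 + 0.13·11) / 1.081 = 28.49 mg/L.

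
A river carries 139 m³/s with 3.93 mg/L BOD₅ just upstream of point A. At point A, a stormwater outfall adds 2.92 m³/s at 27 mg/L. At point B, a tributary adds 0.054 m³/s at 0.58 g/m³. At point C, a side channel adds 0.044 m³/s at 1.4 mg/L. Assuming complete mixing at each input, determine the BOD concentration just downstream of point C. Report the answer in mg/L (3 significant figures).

After input A: C = (139·3.93 + 2.92·27) / 141.9 = 4.405 mg/L.
After input B: C = (141.9·4.405 + 0.054·0.58) / 142 = 4.403 mg/L.
After input C: C = (142·4.403 + 0.044·1.4) / 142 = 4.402 mg/L.

4.40 mg/L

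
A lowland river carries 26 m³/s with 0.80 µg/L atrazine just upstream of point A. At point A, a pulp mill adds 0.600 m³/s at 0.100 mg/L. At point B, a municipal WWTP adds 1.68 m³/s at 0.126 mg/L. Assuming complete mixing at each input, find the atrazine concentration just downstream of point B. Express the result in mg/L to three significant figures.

0.0103 mg/L

0.80 µg/L = 0.0008 mg/L.
After input A: C = (26·0.0008 + 0.6·0.1) / 26.6 = 0.003038 mg/L.
After input B: C = (26.6·0.003038 + 1.68·0.126) / 28.28 = 0.01034 mg/L.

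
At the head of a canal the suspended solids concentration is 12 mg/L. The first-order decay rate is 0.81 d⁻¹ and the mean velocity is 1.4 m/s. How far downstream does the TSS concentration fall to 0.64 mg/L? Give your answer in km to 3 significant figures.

438 km

From C = C₀·e^(−kt), t = ln(C₀/C)/k = ln(12/0.64)/0.81 = 2.931/0.81 = 3.619 d.
Distance = v·t = 1.4 m/s × 3.127e+05 s = 4.377e+05 m = 437.7 km.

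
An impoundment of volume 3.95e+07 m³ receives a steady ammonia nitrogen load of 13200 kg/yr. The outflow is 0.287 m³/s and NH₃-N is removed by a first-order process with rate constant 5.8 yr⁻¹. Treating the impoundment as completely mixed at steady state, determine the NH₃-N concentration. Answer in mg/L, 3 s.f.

Outflow Q = 0.287 m³/s × 3.156e+07 s/yr = 9.057e+06 m³/yr.
Steady-state CSTR mass balance: W = Q·C + k·V·C, so C = W/(Q + kV).
Q + kV = 9.057e+06 + 5.8·3.95e+07 = 2.382e+08 m³/yr.
C = 13200/2.382e+08 = 5.543e-05 kg/m³ = 0.05543 mg/L.

0.0554 mg/L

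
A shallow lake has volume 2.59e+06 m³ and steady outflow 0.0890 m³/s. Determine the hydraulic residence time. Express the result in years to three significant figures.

0.922 yr

Q = 0.0890 m³/s × 3.156e+07 s/yr = 2.809e+06 m³/yr.
Hydraulic residence time τ = V/Q = 2.59e+06/2.809e+06 = 0.9222 yr.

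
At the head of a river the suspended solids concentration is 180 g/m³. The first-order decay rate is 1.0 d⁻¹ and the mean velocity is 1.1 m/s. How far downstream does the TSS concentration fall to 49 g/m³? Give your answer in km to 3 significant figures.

124 km

From C = C₀·e^(−kt), t = ln(C₀/C)/k = ln(180/49)/1.0 = 1.301/1.0 = 1.301 d.
Distance = v·t = 1.1 m/s × 1.124e+05 s = 1.237e+05 m = 123.7 km.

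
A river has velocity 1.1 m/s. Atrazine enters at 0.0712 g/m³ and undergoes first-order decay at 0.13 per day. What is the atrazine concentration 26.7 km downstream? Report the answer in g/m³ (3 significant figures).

0.0686 g/m³

Travel time t = 26.7 km / 1.1 m/s = 2.67e+04/1.1 = 2.427e+04 s = 0.2809 d.
First-order decay: C = 0.0712·exp(−0.13·0.2809) = 0.0712·0.9641 = 0.06865 g/m³.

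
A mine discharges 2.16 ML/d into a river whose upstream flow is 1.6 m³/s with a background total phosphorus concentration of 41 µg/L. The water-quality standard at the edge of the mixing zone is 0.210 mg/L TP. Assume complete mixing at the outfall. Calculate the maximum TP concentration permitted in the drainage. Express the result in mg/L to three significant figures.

2.16 ML/d = 0.025 m³/s.
41 µg/L = 0.041 mg/L.
Mass balance: 0.21·1.625 = 0.025·Cₑ + 1.6·0.041.
Cₑ = (0.3412 − 0.0656) / 0.025 = 11.03 mg/L.

11.0 mg/L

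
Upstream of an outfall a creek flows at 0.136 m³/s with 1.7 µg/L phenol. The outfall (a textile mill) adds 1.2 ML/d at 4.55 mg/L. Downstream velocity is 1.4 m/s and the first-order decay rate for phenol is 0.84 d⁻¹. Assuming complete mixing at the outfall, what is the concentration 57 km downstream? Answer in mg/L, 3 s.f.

1.2 ML/d = 0.01389 m³/s.
1.7 µg/L = 0.0017 mg/L.
After complete mixing, C₀ = (0.01389·4.55 + 0.136·0.0017) / 0.1499 = 0.4232 mg/L.
Travel time t = 5.7e+04 m / 1.4 m/s = 4.071e+04 s = 0.4712 d.
C = 0.4232·exp(−0.84·0.4712) = 0.4232·0.6731 = 0.2848 mg/L.

0.285 mg/L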